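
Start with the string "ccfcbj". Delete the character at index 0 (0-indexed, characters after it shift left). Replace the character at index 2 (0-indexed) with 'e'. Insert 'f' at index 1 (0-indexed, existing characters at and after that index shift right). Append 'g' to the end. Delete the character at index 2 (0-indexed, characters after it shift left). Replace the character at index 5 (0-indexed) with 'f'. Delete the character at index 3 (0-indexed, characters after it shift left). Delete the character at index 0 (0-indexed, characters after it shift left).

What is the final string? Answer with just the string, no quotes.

Applying each edit step by step:
Start: "ccfcbj"
Op 1 (delete idx 0 = 'c'): "ccfcbj" -> "cfcbj"
Op 2 (replace idx 2: 'c' -> 'e'): "cfcbj" -> "cfebj"
Op 3 (insert 'f' at idx 1): "cfebj" -> "cffebj"
Op 4 (append 'g'): "cffebj" -> "cffebjg"
Op 5 (delete idx 2 = 'f'): "cffebjg" -> "cfebjg"
Op 6 (replace idx 5: 'g' -> 'f'): "cfebjg" -> "cfebjf"
Op 7 (delete idx 3 = 'b'): "cfebjf" -> "cfejf"
Op 8 (delete idx 0 = 'c'): "cfejf" -> "fejf"

Answer: fejf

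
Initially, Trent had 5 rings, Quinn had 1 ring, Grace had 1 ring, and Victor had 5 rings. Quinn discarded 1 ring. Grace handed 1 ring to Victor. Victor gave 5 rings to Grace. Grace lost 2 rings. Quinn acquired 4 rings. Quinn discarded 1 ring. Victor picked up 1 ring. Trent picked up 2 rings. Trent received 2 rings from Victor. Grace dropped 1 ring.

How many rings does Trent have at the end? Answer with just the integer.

Answer: 9

Derivation:
Tracking counts step by step:
Start: Trent=5, Quinn=1, Grace=1, Victor=5
Event 1 (Quinn -1): Quinn: 1 -> 0. State: Trent=5, Quinn=0, Grace=1, Victor=5
Event 2 (Grace -> Victor, 1): Grace: 1 -> 0, Victor: 5 -> 6. State: Trent=5, Quinn=0, Grace=0, Victor=6
Event 3 (Victor -> Grace, 5): Victor: 6 -> 1, Grace: 0 -> 5. State: Trent=5, Quinn=0, Grace=5, Victor=1
Event 4 (Grace -2): Grace: 5 -> 3. State: Trent=5, Quinn=0, Grace=3, Victor=1
Event 5 (Quinn +4): Quinn: 0 -> 4. State: Trent=5, Quinn=4, Grace=3, Victor=1
Event 6 (Quinn -1): Quinn: 4 -> 3. State: Trent=5, Quinn=3, Grace=3, Victor=1
Event 7 (Victor +1): Victor: 1 -> 2. State: Trent=5, Quinn=3, Grace=3, Victor=2
Event 8 (Trent +2): Trent: 5 -> 7. State: Trent=7, Quinn=3, Grace=3, Victor=2
Event 9 (Victor -> Trent, 2): Victor: 2 -> 0, Trent: 7 -> 9. State: Trent=9, Quinn=3, Grace=3, Victor=0
Event 10 (Grace -1): Grace: 3 -> 2. State: Trent=9, Quinn=3, Grace=2, Victor=0

Trent's final count: 9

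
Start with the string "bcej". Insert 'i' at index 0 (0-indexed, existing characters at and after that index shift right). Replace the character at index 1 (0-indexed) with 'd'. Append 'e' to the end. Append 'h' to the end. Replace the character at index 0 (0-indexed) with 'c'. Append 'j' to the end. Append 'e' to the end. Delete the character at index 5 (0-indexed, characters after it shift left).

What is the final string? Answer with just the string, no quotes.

Answer: cdcejhje

Derivation:
Applying each edit step by step:
Start: "bcej"
Op 1 (insert 'i' at idx 0): "bcej" -> "ibcej"
Op 2 (replace idx 1: 'b' -> 'd'): "ibcej" -> "idcej"
Op 3 (append 'e'): "idcej" -> "idceje"
Op 4 (append 'h'): "idceje" -> "idcejeh"
Op 5 (replace idx 0: 'i' -> 'c'): "idcejeh" -> "cdcejeh"
Op 6 (append 'j'): "cdcejeh" -> "cdcejehj"
Op 7 (append 'e'): "cdcejehj" -> "cdcejehje"
Op 8 (delete idx 5 = 'e'): "cdcejehje" -> "cdcejhje"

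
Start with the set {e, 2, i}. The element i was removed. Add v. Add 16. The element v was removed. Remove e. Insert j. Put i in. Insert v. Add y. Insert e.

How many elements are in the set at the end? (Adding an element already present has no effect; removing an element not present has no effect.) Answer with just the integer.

Answer: 7

Derivation:
Tracking the set through each operation:
Start: {2, e, i}
Event 1 (remove i): removed. Set: {2, e}
Event 2 (add v): added. Set: {2, e, v}
Event 3 (add 16): added. Set: {16, 2, e, v}
Event 4 (remove v): removed. Set: {16, 2, e}
Event 5 (remove e): removed. Set: {16, 2}
Event 6 (add j): added. Set: {16, 2, j}
Event 7 (add i): added. Set: {16, 2, i, j}
Event 8 (add v): added. Set: {16, 2, i, j, v}
Event 9 (add y): added. Set: {16, 2, i, j, v, y}
Event 10 (add e): added. Set: {16, 2, e, i, j, v, y}

Final set: {16, 2, e, i, j, v, y} (size 7)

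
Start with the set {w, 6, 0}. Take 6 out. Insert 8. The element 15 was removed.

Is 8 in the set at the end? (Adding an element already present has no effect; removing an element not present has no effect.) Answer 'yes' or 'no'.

Answer: yes

Derivation:
Tracking the set through each operation:
Start: {0, 6, w}
Event 1 (remove 6): removed. Set: {0, w}
Event 2 (add 8): added. Set: {0, 8, w}
Event 3 (remove 15): not present, no change. Set: {0, 8, w}

Final set: {0, 8, w} (size 3)
8 is in the final set.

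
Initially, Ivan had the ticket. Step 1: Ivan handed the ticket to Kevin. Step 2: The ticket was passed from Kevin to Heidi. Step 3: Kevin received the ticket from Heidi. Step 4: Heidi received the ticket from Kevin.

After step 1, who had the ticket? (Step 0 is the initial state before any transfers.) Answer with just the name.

Answer: Kevin

Derivation:
Tracking the ticket holder through step 1:
After step 0 (start): Ivan
After step 1: Kevin

At step 1, the holder is Kevin.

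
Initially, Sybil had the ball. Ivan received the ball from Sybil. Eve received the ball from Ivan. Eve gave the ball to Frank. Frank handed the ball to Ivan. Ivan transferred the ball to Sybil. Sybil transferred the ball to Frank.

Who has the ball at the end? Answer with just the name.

Answer: Frank

Derivation:
Tracking the ball through each event:
Start: Sybil has the ball.
After event 1: Ivan has the ball.
After event 2: Eve has the ball.
After event 3: Frank has the ball.
After event 4: Ivan has the ball.
After event 5: Sybil has the ball.
After event 6: Frank has the ball.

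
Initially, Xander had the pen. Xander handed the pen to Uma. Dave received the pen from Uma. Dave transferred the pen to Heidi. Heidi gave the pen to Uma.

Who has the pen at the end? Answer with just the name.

Answer: Uma

Derivation:
Tracking the pen through each event:
Start: Xander has the pen.
After event 1: Uma has the pen.
After event 2: Dave has the pen.
After event 3: Heidi has the pen.
After event 4: Uma has the pen.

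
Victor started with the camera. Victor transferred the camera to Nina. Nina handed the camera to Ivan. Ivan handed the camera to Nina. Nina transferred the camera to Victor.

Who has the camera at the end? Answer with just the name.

Tracking the camera through each event:
Start: Victor has the camera.
After event 1: Nina has the camera.
After event 2: Ivan has the camera.
After event 3: Nina has the camera.
After event 4: Victor has the camera.

Answer: Victor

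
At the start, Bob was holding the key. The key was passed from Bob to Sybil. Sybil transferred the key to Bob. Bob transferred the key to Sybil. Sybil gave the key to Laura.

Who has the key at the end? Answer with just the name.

Answer: Laura

Derivation:
Tracking the key through each event:
Start: Bob has the key.
After event 1: Sybil has the key.
After event 2: Bob has the key.
After event 3: Sybil has the key.
After event 4: Laura has the key.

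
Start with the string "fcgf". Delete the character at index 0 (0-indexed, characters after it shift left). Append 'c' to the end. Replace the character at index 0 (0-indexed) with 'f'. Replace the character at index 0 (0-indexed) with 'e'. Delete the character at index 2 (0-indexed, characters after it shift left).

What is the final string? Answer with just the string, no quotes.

Answer: egc

Derivation:
Applying each edit step by step:
Start: "fcgf"
Op 1 (delete idx 0 = 'f'): "fcgf" -> "cgf"
Op 2 (append 'c'): "cgf" -> "cgfc"
Op 3 (replace idx 0: 'c' -> 'f'): "cgfc" -> "fgfc"
Op 4 (replace idx 0: 'f' -> 'e'): "fgfc" -> "egfc"
Op 5 (delete idx 2 = 'f'): "egfc" -> "egc"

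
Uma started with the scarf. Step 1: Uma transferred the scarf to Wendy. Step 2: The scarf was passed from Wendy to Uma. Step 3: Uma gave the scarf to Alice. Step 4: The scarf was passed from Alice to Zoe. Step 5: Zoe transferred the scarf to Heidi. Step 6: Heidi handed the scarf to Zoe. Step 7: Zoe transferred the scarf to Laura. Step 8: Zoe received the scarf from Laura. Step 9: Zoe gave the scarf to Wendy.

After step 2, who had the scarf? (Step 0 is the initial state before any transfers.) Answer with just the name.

Answer: Uma

Derivation:
Tracking the scarf holder through step 2:
After step 0 (start): Uma
After step 1: Wendy
After step 2: Uma

At step 2, the holder is Uma.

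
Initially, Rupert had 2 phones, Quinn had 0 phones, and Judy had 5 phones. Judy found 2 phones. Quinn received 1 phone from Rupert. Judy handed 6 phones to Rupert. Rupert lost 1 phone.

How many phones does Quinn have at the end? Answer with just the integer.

Answer: 1

Derivation:
Tracking counts step by step:
Start: Rupert=2, Quinn=0, Judy=5
Event 1 (Judy +2): Judy: 5 -> 7. State: Rupert=2, Quinn=0, Judy=7
Event 2 (Rupert -> Quinn, 1): Rupert: 2 -> 1, Quinn: 0 -> 1. State: Rupert=1, Quinn=1, Judy=7
Event 3 (Judy -> Rupert, 6): Judy: 7 -> 1, Rupert: 1 -> 7. State: Rupert=7, Quinn=1, Judy=1
Event 4 (Rupert -1): Rupert: 7 -> 6. State: Rupert=6, Quinn=1, Judy=1

Quinn's final count: 1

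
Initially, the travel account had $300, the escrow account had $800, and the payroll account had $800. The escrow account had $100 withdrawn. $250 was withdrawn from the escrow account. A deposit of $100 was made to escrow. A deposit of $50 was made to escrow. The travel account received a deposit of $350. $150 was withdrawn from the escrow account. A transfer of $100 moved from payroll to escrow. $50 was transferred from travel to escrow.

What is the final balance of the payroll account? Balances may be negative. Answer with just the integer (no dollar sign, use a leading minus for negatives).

Tracking account balances step by step:
Start: travel=300, escrow=800, payroll=800
Event 1 (withdraw 100 from escrow): escrow: 800 - 100 = 700. Balances: travel=300, escrow=700, payroll=800
Event 2 (withdraw 250 from escrow): escrow: 700 - 250 = 450. Balances: travel=300, escrow=450, payroll=800
Event 3 (deposit 100 to escrow): escrow: 450 + 100 = 550. Balances: travel=300, escrow=550, payroll=800
Event 4 (deposit 50 to escrow): escrow: 550 + 50 = 600. Balances: travel=300, escrow=600, payroll=800
Event 5 (deposit 350 to travel): travel: 300 + 350 = 650. Balances: travel=650, escrow=600, payroll=800
Event 6 (withdraw 150 from escrow): escrow: 600 - 150 = 450. Balances: travel=650, escrow=450, payroll=800
Event 7 (transfer 100 payroll -> escrow): payroll: 800 - 100 = 700, escrow: 450 + 100 = 550. Balances: travel=650, escrow=550, payroll=700
Event 8 (transfer 50 travel -> escrow): travel: 650 - 50 = 600, escrow: 550 + 50 = 600. Balances: travel=600, escrow=600, payroll=700

Final balance of payroll: 700

Answer: 700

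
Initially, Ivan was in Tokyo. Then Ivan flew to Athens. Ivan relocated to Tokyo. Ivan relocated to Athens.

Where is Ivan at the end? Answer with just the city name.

Answer: Athens

Derivation:
Tracking Ivan's location:
Start: Ivan is in Tokyo.
After move 1: Tokyo -> Athens. Ivan is in Athens.
After move 2: Athens -> Tokyo. Ivan is in Tokyo.
After move 3: Tokyo -> Athens. Ivan is in Athens.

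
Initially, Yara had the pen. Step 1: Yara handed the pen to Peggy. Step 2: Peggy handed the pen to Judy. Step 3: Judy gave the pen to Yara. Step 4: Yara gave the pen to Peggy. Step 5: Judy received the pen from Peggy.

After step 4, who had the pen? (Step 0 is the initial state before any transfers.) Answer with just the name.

Answer: Peggy

Derivation:
Tracking the pen holder through step 4:
After step 0 (start): Yara
After step 1: Peggy
After step 2: Judy
After step 3: Yara
After step 4: Peggy

At step 4, the holder is Peggy.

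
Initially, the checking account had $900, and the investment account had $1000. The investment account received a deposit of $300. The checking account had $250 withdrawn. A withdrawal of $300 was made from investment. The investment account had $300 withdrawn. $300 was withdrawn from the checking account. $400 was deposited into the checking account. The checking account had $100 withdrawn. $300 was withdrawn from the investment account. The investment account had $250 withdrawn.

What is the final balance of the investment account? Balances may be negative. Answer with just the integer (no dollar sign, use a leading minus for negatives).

Answer: 150

Derivation:
Tracking account balances step by step:
Start: checking=900, investment=1000
Event 1 (deposit 300 to investment): investment: 1000 + 300 = 1300. Balances: checking=900, investment=1300
Event 2 (withdraw 250 from checking): checking: 900 - 250 = 650. Balances: checking=650, investment=1300
Event 3 (withdraw 300 from investment): investment: 1300 - 300 = 1000. Balances: checking=650, investment=1000
Event 4 (withdraw 300 from investment): investment: 1000 - 300 = 700. Balances: checking=650, investment=700
Event 5 (withdraw 300 from checking): checking: 650 - 300 = 350. Balances: checking=350, investment=700
Event 6 (deposit 400 to checking): checking: 350 + 400 = 750. Balances: checking=750, investment=700
Event 7 (withdraw 100 from checking): checking: 750 - 100 = 650. Balances: checking=650, investment=700
Event 8 (withdraw 300 from investment): investment: 700 - 300 = 400. Balances: checking=650, investment=400
Event 9 (withdraw 250 from investment): investment: 400 - 250 = 150. Balances: checking=650, investment=150

Final balance of investment: 150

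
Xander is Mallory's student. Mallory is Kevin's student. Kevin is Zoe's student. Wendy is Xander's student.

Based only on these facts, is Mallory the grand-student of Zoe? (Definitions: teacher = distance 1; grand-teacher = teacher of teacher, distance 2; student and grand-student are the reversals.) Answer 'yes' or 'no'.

Answer: yes

Derivation:
Reconstructing the teacher chain from the given facts:
  Zoe -> Kevin -> Mallory -> Xander -> Wendy
(each arrow means 'teacher of the next')
Positions in the chain (0 = top):
  position of Zoe: 0
  position of Kevin: 1
  position of Mallory: 2
  position of Xander: 3
  position of Wendy: 4

Mallory is at position 2, Zoe is at position 0; signed distance (j - i) = -2.
'grand-student' requires j - i = -2. Actual distance is -2, so the relation HOLDS.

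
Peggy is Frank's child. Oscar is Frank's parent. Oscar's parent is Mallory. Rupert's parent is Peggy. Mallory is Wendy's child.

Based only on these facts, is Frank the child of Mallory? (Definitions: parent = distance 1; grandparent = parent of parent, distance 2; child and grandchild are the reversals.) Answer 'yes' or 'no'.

Reconstructing the parent chain from the given facts:
  Wendy -> Mallory -> Oscar -> Frank -> Peggy -> Rupert
(each arrow means 'parent of the next')
Positions in the chain (0 = top):
  position of Wendy: 0
  position of Mallory: 1
  position of Oscar: 2
  position of Frank: 3
  position of Peggy: 4
  position of Rupert: 5

Frank is at position 3, Mallory is at position 1; signed distance (j - i) = -2.
'child' requires j - i = -1. Actual distance is -2, so the relation does NOT hold.

Answer: no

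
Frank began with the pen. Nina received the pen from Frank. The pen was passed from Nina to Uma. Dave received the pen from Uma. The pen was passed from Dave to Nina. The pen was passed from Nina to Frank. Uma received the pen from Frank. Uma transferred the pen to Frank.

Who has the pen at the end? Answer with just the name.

Answer: Frank

Derivation:
Tracking the pen through each event:
Start: Frank has the pen.
After event 1: Nina has the pen.
After event 2: Uma has the pen.
After event 3: Dave has the pen.
After event 4: Nina has the pen.
After event 5: Frank has the pen.
After event 6: Uma has the pen.
After event 7: Frank has the pen.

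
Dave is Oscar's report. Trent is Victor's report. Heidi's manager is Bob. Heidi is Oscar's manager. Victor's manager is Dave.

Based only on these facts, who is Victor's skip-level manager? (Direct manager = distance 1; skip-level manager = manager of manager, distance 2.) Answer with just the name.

Reconstructing the manager chain from the given facts:
  Bob -> Heidi -> Oscar -> Dave -> Victor -> Trent
(each arrow means 'manager of the next')
Positions in the chain (0 = top):
  position of Bob: 0
  position of Heidi: 1
  position of Oscar: 2
  position of Dave: 3
  position of Victor: 4
  position of Trent: 5

Victor is at position 4; the skip-level manager is 2 steps up the chain, i.e. position 2: Oscar.

Answer: Oscar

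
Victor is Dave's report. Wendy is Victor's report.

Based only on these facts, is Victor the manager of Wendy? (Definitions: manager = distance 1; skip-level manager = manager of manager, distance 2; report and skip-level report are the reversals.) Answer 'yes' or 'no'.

Reconstructing the manager chain from the given facts:
  Dave -> Victor -> Wendy
(each arrow means 'manager of the next')
Positions in the chain (0 = top):
  position of Dave: 0
  position of Victor: 1
  position of Wendy: 2

Victor is at position 1, Wendy is at position 2; signed distance (j - i) = 1.
'manager' requires j - i = 1. Actual distance is 1, so the relation HOLDS.

Answer: yes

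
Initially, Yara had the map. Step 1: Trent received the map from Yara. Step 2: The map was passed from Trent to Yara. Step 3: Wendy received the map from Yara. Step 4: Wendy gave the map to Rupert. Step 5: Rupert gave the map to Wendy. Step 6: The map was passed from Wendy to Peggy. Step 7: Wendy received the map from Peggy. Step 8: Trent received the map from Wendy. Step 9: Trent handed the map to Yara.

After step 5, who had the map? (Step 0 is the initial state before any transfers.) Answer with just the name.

Answer: Wendy

Derivation:
Tracking the map holder through step 5:
After step 0 (start): Yara
After step 1: Trent
After step 2: Yara
After step 3: Wendy
After step 4: Rupert
After step 5: Wendy

At step 5, the holder is Wendy.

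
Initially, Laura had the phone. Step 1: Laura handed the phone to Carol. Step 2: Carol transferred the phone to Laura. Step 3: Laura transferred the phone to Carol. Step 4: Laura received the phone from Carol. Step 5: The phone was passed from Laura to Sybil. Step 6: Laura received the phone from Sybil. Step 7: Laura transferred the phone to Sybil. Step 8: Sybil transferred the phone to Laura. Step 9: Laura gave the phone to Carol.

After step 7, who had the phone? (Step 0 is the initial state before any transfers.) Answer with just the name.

Tracking the phone holder through step 7:
After step 0 (start): Laura
After step 1: Carol
After step 2: Laura
After step 3: Carol
After step 4: Laura
After step 5: Sybil
After step 6: Laura
After step 7: Sybil

At step 7, the holder is Sybil.

Answer: Sybil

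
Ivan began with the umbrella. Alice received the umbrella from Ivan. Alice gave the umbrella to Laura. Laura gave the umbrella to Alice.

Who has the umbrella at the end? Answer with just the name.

Tracking the umbrella through each event:
Start: Ivan has the umbrella.
After event 1: Alice has the umbrella.
After event 2: Laura has the umbrella.
After event 3: Alice has the umbrella.

Answer: Alice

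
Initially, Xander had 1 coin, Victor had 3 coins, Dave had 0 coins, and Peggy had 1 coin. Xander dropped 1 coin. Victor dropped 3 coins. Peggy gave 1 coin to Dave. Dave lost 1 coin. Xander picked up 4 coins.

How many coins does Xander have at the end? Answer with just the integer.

Answer: 4

Derivation:
Tracking counts step by step:
Start: Xander=1, Victor=3, Dave=0, Peggy=1
Event 1 (Xander -1): Xander: 1 -> 0. State: Xander=0, Victor=3, Dave=0, Peggy=1
Event 2 (Victor -3): Victor: 3 -> 0. State: Xander=0, Victor=0, Dave=0, Peggy=1
Event 3 (Peggy -> Dave, 1): Peggy: 1 -> 0, Dave: 0 -> 1. State: Xander=0, Victor=0, Dave=1, Peggy=0
Event 4 (Dave -1): Dave: 1 -> 0. State: Xander=0, Victor=0, Dave=0, Peggy=0
Event 5 (Xander +4): Xander: 0 -> 4. State: Xander=4, Victor=0, Dave=0, Peggy=0

Xander's final count: 4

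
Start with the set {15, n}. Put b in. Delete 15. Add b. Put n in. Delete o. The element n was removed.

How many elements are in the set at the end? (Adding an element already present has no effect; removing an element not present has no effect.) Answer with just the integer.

Answer: 1

Derivation:
Tracking the set through each operation:
Start: {15, n}
Event 1 (add b): added. Set: {15, b, n}
Event 2 (remove 15): removed. Set: {b, n}
Event 3 (add b): already present, no change. Set: {b, n}
Event 4 (add n): already present, no change. Set: {b, n}
Event 5 (remove o): not present, no change. Set: {b, n}
Event 6 (remove n): removed. Set: {b}

Final set: {b} (size 1)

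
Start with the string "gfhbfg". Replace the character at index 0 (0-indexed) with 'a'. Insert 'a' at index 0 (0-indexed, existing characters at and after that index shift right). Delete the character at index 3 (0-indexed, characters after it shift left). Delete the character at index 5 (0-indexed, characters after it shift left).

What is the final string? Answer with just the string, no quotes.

Applying each edit step by step:
Start: "gfhbfg"
Op 1 (replace idx 0: 'g' -> 'a'): "gfhbfg" -> "afhbfg"
Op 2 (insert 'a' at idx 0): "afhbfg" -> "aafhbfg"
Op 3 (delete idx 3 = 'h'): "aafhbfg" -> "aafbfg"
Op 4 (delete idx 5 = 'g'): "aafbfg" -> "aafbf"

Answer: aafbf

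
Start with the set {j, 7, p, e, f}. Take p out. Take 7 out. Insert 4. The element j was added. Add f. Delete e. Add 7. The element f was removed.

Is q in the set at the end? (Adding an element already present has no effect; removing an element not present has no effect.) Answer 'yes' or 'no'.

Tracking the set through each operation:
Start: {7, e, f, j, p}
Event 1 (remove p): removed. Set: {7, e, f, j}
Event 2 (remove 7): removed. Set: {e, f, j}
Event 3 (add 4): added. Set: {4, e, f, j}
Event 4 (add j): already present, no change. Set: {4, e, f, j}
Event 5 (add f): already present, no change. Set: {4, e, f, j}
Event 6 (remove e): removed. Set: {4, f, j}
Event 7 (add 7): added. Set: {4, 7, f, j}
Event 8 (remove f): removed. Set: {4, 7, j}

Final set: {4, 7, j} (size 3)
q is NOT in the final set.

Answer: no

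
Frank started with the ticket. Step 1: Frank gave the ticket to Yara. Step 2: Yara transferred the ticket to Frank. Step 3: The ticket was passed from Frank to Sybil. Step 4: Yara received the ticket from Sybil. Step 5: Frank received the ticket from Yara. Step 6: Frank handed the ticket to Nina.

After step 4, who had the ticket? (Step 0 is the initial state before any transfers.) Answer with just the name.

Answer: Yara

Derivation:
Tracking the ticket holder through step 4:
After step 0 (start): Frank
After step 1: Yara
After step 2: Frank
After step 3: Sybil
After step 4: Yara

At step 4, the holder is Yara.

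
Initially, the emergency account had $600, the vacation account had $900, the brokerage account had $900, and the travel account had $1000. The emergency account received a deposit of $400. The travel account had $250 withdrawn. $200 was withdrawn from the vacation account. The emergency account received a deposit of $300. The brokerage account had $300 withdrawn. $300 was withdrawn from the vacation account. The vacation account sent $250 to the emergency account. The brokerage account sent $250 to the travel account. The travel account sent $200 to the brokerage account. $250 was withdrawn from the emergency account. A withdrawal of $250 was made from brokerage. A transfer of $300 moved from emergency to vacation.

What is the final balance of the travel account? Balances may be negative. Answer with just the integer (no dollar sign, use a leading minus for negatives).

Answer: 800

Derivation:
Tracking account balances step by step:
Start: emergency=600, vacation=900, brokerage=900, travel=1000
Event 1 (deposit 400 to emergency): emergency: 600 + 400 = 1000. Balances: emergency=1000, vacation=900, brokerage=900, travel=1000
Event 2 (withdraw 250 from travel): travel: 1000 - 250 = 750. Balances: emergency=1000, vacation=900, brokerage=900, travel=750
Event 3 (withdraw 200 from vacation): vacation: 900 - 200 = 700. Balances: emergency=1000, vacation=700, brokerage=900, travel=750
Event 4 (deposit 300 to emergency): emergency: 1000 + 300 = 1300. Balances: emergency=1300, vacation=700, brokerage=900, travel=750
Event 5 (withdraw 300 from brokerage): brokerage: 900 - 300 = 600. Balances: emergency=1300, vacation=700, brokerage=600, travel=750
Event 6 (withdraw 300 from vacation): vacation: 700 - 300 = 400. Balances: emergency=1300, vacation=400, brokerage=600, travel=750
Event 7 (transfer 250 vacation -> emergency): vacation: 400 - 250 = 150, emergency: 1300 + 250 = 1550. Balances: emergency=1550, vacation=150, brokerage=600, travel=750
Event 8 (transfer 250 brokerage -> travel): brokerage: 600 - 250 = 350, travel: 750 + 250 = 1000. Balances: emergency=1550, vacation=150, brokerage=350, travel=1000
Event 9 (transfer 200 travel -> brokerage): travel: 1000 - 200 = 800, brokerage: 350 + 200 = 550. Balances: emergency=1550, vacation=150, brokerage=550, travel=800
Event 10 (withdraw 250 from emergency): emergency: 1550 - 250 = 1300. Balances: emergency=1300, vacation=150, brokerage=550, travel=800
Event 11 (withdraw 250 from brokerage): brokerage: 550 - 250 = 300. Balances: emergency=1300, vacation=150, brokerage=300, travel=800
Event 12 (transfer 300 emergency -> vacation): emergency: 1300 - 300 = 1000, vacation: 150 + 300 = 450. Balances: emergency=1000, vacation=450, brokerage=300, travel=800

Final balance of travel: 800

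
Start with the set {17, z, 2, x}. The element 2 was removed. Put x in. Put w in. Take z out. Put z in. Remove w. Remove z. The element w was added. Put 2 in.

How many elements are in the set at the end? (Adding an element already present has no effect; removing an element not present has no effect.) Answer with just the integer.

Tracking the set through each operation:
Start: {17, 2, x, z}
Event 1 (remove 2): removed. Set: {17, x, z}
Event 2 (add x): already present, no change. Set: {17, x, z}
Event 3 (add w): added. Set: {17, w, x, z}
Event 4 (remove z): removed. Set: {17, w, x}
Event 5 (add z): added. Set: {17, w, x, z}
Event 6 (remove w): removed. Set: {17, x, z}
Event 7 (remove z): removed. Set: {17, x}
Event 8 (add w): added. Set: {17, w, x}
Event 9 (add 2): added. Set: {17, 2, w, x}

Final set: {17, 2, w, x} (size 4)

Answer: 4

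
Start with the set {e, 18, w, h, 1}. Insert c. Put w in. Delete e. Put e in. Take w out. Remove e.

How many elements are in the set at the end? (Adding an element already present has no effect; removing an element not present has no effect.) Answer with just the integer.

Answer: 4

Derivation:
Tracking the set through each operation:
Start: {1, 18, e, h, w}
Event 1 (add c): added. Set: {1, 18, c, e, h, w}
Event 2 (add w): already present, no change. Set: {1, 18, c, e, h, w}
Event 3 (remove e): removed. Set: {1, 18, c, h, w}
Event 4 (add e): added. Set: {1, 18, c, e, h, w}
Event 5 (remove w): removed. Set: {1, 18, c, e, h}
Event 6 (remove e): removed. Set: {1, 18, c, h}

Final set: {1, 18, c, h} (size 4)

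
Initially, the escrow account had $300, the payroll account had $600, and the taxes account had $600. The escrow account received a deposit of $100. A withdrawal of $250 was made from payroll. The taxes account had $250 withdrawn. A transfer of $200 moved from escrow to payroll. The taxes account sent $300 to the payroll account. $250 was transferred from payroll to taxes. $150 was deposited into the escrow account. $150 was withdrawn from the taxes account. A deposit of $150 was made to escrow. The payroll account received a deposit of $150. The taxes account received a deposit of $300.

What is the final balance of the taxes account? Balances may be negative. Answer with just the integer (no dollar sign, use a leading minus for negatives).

Answer: 450

Derivation:
Tracking account balances step by step:
Start: escrow=300, payroll=600, taxes=600
Event 1 (deposit 100 to escrow): escrow: 300 + 100 = 400. Balances: escrow=400, payroll=600, taxes=600
Event 2 (withdraw 250 from payroll): payroll: 600 - 250 = 350. Balances: escrow=400, payroll=350, taxes=600
Event 3 (withdraw 250 from taxes): taxes: 600 - 250 = 350. Balances: escrow=400, payroll=350, taxes=350
Event 4 (transfer 200 escrow -> payroll): escrow: 400 - 200 = 200, payroll: 350 + 200 = 550. Balances: escrow=200, payroll=550, taxes=350
Event 5 (transfer 300 taxes -> payroll): taxes: 350 - 300 = 50, payroll: 550 + 300 = 850. Balances: escrow=200, payroll=850, taxes=50
Event 6 (transfer 250 payroll -> taxes): payroll: 850 - 250 = 600, taxes: 50 + 250 = 300. Balances: escrow=200, payroll=600, taxes=300
Event 7 (deposit 150 to escrow): escrow: 200 + 150 = 350. Balances: escrow=350, payroll=600, taxes=300
Event 8 (withdraw 150 from taxes): taxes: 300 - 150 = 150. Balances: escrow=350, payroll=600, taxes=150
Event 9 (deposit 150 to escrow): escrow: 350 + 150 = 500. Balances: escrow=500, payroll=600, taxes=150
Event 10 (deposit 150 to payroll): payroll: 600 + 150 = 750. Balances: escrow=500, payroll=750, taxes=150
Event 11 (deposit 300 to taxes): taxes: 150 + 300 = 450. Balances: escrow=500, payroll=750, taxes=450

Final balance of taxes: 450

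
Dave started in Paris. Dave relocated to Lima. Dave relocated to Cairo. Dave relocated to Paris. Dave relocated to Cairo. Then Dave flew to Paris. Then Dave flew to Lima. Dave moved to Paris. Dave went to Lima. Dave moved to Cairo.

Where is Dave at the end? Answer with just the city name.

Answer: Cairo

Derivation:
Tracking Dave's location:
Start: Dave is in Paris.
After move 1: Paris -> Lima. Dave is in Lima.
After move 2: Lima -> Cairo. Dave is in Cairo.
After move 3: Cairo -> Paris. Dave is in Paris.
After move 4: Paris -> Cairo. Dave is in Cairo.
After move 5: Cairo -> Paris. Dave is in Paris.
After move 6: Paris -> Lima. Dave is in Lima.
After move 7: Lima -> Paris. Dave is in Paris.
After move 8: Paris -> Lima. Dave is in Lima.
After move 9: Lima -> Cairo. Dave is in Cairo.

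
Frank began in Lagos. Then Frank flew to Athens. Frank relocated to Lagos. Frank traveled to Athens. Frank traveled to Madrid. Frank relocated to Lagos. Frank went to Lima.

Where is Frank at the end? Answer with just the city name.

Answer: Lima

Derivation:
Tracking Frank's location:
Start: Frank is in Lagos.
After move 1: Lagos -> Athens. Frank is in Athens.
After move 2: Athens -> Lagos. Frank is in Lagos.
After move 3: Lagos -> Athens. Frank is in Athens.
After move 4: Athens -> Madrid. Frank is in Madrid.
After move 5: Madrid -> Lagos. Frank is in Lagos.
After move 6: Lagos -> Lima. Frank is in Lima.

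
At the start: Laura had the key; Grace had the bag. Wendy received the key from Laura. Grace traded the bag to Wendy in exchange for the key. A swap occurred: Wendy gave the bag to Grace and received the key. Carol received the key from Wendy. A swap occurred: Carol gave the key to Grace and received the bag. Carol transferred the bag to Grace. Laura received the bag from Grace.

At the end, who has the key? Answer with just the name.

Answer: Grace

Derivation:
Tracking all object holders:
Start: key:Laura, bag:Grace
Event 1 (give key: Laura -> Wendy). State: key:Wendy, bag:Grace
Event 2 (swap bag<->key: now bag:Wendy, key:Grace). State: key:Grace, bag:Wendy
Event 3 (swap bag<->key: now bag:Grace, key:Wendy). State: key:Wendy, bag:Grace
Event 4 (give key: Wendy -> Carol). State: key:Carol, bag:Grace
Event 5 (swap key<->bag: now key:Grace, bag:Carol). State: key:Grace, bag:Carol
Event 6 (give bag: Carol -> Grace). State: key:Grace, bag:Grace
Event 7 (give bag: Grace -> Laura). State: key:Grace, bag:Laura

Final state: key:Grace, bag:Laura
The key is held by Grace.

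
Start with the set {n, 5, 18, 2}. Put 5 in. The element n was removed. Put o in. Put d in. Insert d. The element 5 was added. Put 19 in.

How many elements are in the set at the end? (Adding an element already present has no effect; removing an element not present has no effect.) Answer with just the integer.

Tracking the set through each operation:
Start: {18, 2, 5, n}
Event 1 (add 5): already present, no change. Set: {18, 2, 5, n}
Event 2 (remove n): removed. Set: {18, 2, 5}
Event 3 (add o): added. Set: {18, 2, 5, o}
Event 4 (add d): added. Set: {18, 2, 5, d, o}
Event 5 (add d): already present, no change. Set: {18, 2, 5, d, o}
Event 6 (add 5): already present, no change. Set: {18, 2, 5, d, o}
Event 7 (add 19): added. Set: {18, 19, 2, 5, d, o}

Final set: {18, 19, 2, 5, d, o} (size 6)

Answer: 6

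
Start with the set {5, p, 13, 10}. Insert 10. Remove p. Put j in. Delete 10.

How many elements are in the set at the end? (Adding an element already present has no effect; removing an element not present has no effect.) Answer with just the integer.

Answer: 3

Derivation:
Tracking the set through each operation:
Start: {10, 13, 5, p}
Event 1 (add 10): already present, no change. Set: {10, 13, 5, p}
Event 2 (remove p): removed. Set: {10, 13, 5}
Event 3 (add j): added. Set: {10, 13, 5, j}
Event 4 (remove 10): removed. Set: {13, 5, j}

Final set: {13, 5, j} (size 3)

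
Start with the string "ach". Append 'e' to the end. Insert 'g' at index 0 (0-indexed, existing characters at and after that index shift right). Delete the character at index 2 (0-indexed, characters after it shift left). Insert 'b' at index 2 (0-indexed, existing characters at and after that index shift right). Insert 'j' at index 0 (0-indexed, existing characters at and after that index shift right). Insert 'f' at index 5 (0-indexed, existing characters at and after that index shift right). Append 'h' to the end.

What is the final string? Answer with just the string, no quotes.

Answer: jgabhfeh

Derivation:
Applying each edit step by step:
Start: "ach"
Op 1 (append 'e'): "ach" -> "ache"
Op 2 (insert 'g' at idx 0): "ache" -> "gache"
Op 3 (delete idx 2 = 'c'): "gache" -> "gahe"
Op 4 (insert 'b' at idx 2): "gahe" -> "gabhe"
Op 5 (insert 'j' at idx 0): "gabhe" -> "jgabhe"
Op 6 (insert 'f' at idx 5): "jgabhe" -> "jgabhfe"
Op 7 (append 'h'): "jgabhfe" -> "jgabhfeh"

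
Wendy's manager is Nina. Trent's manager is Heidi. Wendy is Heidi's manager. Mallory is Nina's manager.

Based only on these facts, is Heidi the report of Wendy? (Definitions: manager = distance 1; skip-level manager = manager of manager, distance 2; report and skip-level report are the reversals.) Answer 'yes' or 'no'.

Reconstructing the manager chain from the given facts:
  Mallory -> Nina -> Wendy -> Heidi -> Trent
(each arrow means 'manager of the next')
Positions in the chain (0 = top):
  position of Mallory: 0
  position of Nina: 1
  position of Wendy: 2
  position of Heidi: 3
  position of Trent: 4

Heidi is at position 3, Wendy is at position 2; signed distance (j - i) = -1.
'report' requires j - i = -1. Actual distance is -1, so the relation HOLDS.

Answer: yes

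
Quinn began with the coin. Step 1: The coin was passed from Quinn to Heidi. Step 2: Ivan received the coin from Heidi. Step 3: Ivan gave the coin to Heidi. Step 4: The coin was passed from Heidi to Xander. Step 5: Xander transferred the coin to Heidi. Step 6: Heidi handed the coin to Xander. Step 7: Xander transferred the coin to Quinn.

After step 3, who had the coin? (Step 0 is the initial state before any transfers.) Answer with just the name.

Tracking the coin holder through step 3:
After step 0 (start): Quinn
After step 1: Heidi
After step 2: Ivan
After step 3: Heidi

At step 3, the holder is Heidi.

Answer: Heidi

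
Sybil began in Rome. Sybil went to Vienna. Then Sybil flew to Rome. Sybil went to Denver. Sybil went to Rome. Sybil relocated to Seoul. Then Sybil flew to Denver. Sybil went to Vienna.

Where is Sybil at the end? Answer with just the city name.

Answer: Vienna

Derivation:
Tracking Sybil's location:
Start: Sybil is in Rome.
After move 1: Rome -> Vienna. Sybil is in Vienna.
After move 2: Vienna -> Rome. Sybil is in Rome.
After move 3: Rome -> Denver. Sybil is in Denver.
After move 4: Denver -> Rome. Sybil is in Rome.
After move 5: Rome -> Seoul. Sybil is in Seoul.
After move 6: Seoul -> Denver. Sybil is in Denver.
After move 7: Denver -> Vienna. Sybil is in Vienna.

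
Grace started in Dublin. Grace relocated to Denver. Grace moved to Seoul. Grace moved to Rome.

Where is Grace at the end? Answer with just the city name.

Tracking Grace's location:
Start: Grace is in Dublin.
After move 1: Dublin -> Denver. Grace is in Denver.
After move 2: Denver -> Seoul. Grace is in Seoul.
After move 3: Seoul -> Rome. Grace is in Rome.

Answer: Rome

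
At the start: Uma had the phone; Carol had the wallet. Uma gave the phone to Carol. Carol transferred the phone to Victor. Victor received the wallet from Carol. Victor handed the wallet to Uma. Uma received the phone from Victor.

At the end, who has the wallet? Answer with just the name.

Answer: Uma

Derivation:
Tracking all object holders:
Start: phone:Uma, wallet:Carol
Event 1 (give phone: Uma -> Carol). State: phone:Carol, wallet:Carol
Event 2 (give phone: Carol -> Victor). State: phone:Victor, wallet:Carol
Event 3 (give wallet: Carol -> Victor). State: phone:Victor, wallet:Victor
Event 4 (give wallet: Victor -> Uma). State: phone:Victor, wallet:Uma
Event 5 (give phone: Victor -> Uma). State: phone:Uma, wallet:Uma

Final state: phone:Uma, wallet:Uma
The wallet is held by Uma.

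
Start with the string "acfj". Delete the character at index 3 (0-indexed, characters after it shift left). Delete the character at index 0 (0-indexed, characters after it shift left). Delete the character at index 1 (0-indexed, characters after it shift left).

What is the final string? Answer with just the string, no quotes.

Applying each edit step by step:
Start: "acfj"
Op 1 (delete idx 3 = 'j'): "acfj" -> "acf"
Op 2 (delete idx 0 = 'a'): "acf" -> "cf"
Op 3 (delete idx 1 = 'f'): "cf" -> "c"

Answer: c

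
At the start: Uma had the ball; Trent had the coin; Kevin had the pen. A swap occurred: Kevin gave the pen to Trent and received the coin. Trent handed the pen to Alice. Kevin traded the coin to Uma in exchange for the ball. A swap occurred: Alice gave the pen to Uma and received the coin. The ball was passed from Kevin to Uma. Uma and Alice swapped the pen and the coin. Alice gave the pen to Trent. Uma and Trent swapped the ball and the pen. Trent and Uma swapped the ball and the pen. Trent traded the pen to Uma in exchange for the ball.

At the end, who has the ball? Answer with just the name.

Answer: Trent

Derivation:
Tracking all object holders:
Start: ball:Uma, coin:Trent, pen:Kevin
Event 1 (swap pen<->coin: now pen:Trent, coin:Kevin). State: ball:Uma, coin:Kevin, pen:Trent
Event 2 (give pen: Trent -> Alice). State: ball:Uma, coin:Kevin, pen:Alice
Event 3 (swap coin<->ball: now coin:Uma, ball:Kevin). State: ball:Kevin, coin:Uma, pen:Alice
Event 4 (swap pen<->coin: now pen:Uma, coin:Alice). State: ball:Kevin, coin:Alice, pen:Uma
Event 5 (give ball: Kevin -> Uma). State: ball:Uma, coin:Alice, pen:Uma
Event 6 (swap pen<->coin: now pen:Alice, coin:Uma). State: ball:Uma, coin:Uma, pen:Alice
Event 7 (give pen: Alice -> Trent). State: ball:Uma, coin:Uma, pen:Trent
Event 8 (swap ball<->pen: now ball:Trent, pen:Uma). State: ball:Trent, coin:Uma, pen:Uma
Event 9 (swap ball<->pen: now ball:Uma, pen:Trent). State: ball:Uma, coin:Uma, pen:Trent
Event 10 (swap pen<->ball: now pen:Uma, ball:Trent). State: ball:Trent, coin:Uma, pen:Uma

Final state: ball:Trent, coin:Uma, pen:Uma
The ball is held by Trent.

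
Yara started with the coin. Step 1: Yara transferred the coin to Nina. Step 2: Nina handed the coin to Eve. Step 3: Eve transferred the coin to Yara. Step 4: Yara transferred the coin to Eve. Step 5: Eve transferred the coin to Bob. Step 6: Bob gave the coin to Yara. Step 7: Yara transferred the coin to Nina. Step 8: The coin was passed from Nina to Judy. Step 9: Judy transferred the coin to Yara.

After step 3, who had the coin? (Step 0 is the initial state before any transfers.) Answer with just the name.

Tracking the coin holder through step 3:
After step 0 (start): Yara
After step 1: Nina
After step 2: Eve
After step 3: Yara

At step 3, the holder is Yara.

Answer: Yara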